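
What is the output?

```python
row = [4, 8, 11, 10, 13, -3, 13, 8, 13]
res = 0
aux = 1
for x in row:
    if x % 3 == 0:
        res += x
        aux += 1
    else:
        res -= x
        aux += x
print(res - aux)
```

x=4: not %3==0, res = 0-4 = -4; aux=5
x=8: not %3==0, res = (-4)-8 = -12; aux=13
x=11: not %3==0, res = (-12)-11 = -23; aux=24
x=10: not %3==0, res = (-23)-10 = -33; aux=34
x=13: not %3==0, res = (-33)-13 = -46; aux=47
x=-3: %3==0, res = (-46)+(-3) = -49; aux=48
x=13: not %3==0, res = (-49)-13 = -62; aux=61
x=8: not %3==0, res = (-62)-8 = -70; aux=69
x=13: not %3==0, res = (-70)-13 = -83; aux=82
res-aux = (-83)-82 = -165

-165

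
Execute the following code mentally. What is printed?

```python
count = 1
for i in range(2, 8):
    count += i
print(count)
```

28

i=2: count = 1+2 = 3
i=3: count = 3+3 = 6
i=4: count = 6+4 = 10
i=5: count = 10+5 = 15
i=6: count = 15+6 = 21
i=7: count = 21+7 = 28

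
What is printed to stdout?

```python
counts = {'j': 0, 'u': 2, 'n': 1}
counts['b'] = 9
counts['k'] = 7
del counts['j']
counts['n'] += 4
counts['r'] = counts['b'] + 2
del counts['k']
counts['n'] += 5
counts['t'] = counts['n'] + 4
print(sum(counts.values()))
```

46

counts['b'] = 9 → {'j': 0, 'u': 2, 'n': 1, 'b': 9}
counts['k'] = 7 → {'j': 0, 'u': 2, 'n': 1, 'b': 9, 'k': 7}
del 'j' → {'u': 2, 'n': 1, 'b': 9, 'k': 7}
counts['n'] = 1+4 = 5 → {'u': 2, 'n': 5, 'b': 9, 'k': 7}
counts['r'] = counts['b']+2 = 11 → {'u': 2, 'n': 5, 'b': 9, 'k': 7, 'r': 11}
del 'k' → {'u': 2, 'n': 5, 'b': 9, 'r': 11}
counts['n'] = 5+5 = 10 → {'u': 2, 'n': 10, 'b': 9, 'r': 11}
counts['t'] = counts['n']+4 = 14 → {'u': 2, 'n': 10, 'b': 9, 'r': 11, 't': 14}
sum of values = 46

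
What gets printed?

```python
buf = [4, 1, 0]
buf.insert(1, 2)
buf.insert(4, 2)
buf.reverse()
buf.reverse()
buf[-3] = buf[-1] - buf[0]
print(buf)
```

[4, 2, -2, 0, 2]

insert 2 at 1 → [4, 2, 1, 0]
insert 2 at 4 → [4, 2, 1, 0, 2]
reverse → [2, 0, 1, 2, 4]
reverse → [4, 2, 1, 0, 2]
buf[-3] = buf[-1]-buf[0] = 2-4 = -2 → [4, 2, -2, 0, 2]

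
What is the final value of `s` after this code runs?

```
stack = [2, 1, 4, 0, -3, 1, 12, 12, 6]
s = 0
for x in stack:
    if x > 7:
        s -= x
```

-24

x=2: not >7
x=1: not >7
x=4: not >7
x=0: not >7
x=-3: not >7
x=1: not >7
x=12: >7, s = 0-12 = -12
x=12: >7, s = (-12)-12 = -24
x=6: not >7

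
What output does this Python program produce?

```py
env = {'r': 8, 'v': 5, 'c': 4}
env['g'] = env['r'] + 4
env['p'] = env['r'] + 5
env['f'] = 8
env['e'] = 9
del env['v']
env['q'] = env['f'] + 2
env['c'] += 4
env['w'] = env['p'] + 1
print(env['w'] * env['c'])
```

env['g'] = env['r']+4 = 12 → {'r': 8, 'v': 5, 'c': 4, 'g': 12}
env['p'] = env['r']+5 = 13 → {'r': 8, 'v': 5, 'c': 4, 'g': 12, 'p': 13}
env['f'] = 8 → {'r': 8, 'v': 5, 'c': 4, 'g': 12, 'p': 13, 'f': 8}
env['e'] = 9 → {'r': 8, 'v': 5, 'c': 4, 'g': 12, 'p': 13, 'f': 8, 'e': 9}
del 'v' → {'r': 8, 'c': 4, 'g': 12, 'p': 13, 'f': 8, 'e': 9}
env['q'] = env['f']+2 = 10 → {'r': 8, 'c': 4, 'g': 12, 'p': 13, 'f': 8, 'e': 9, 'q': 10}
env['c'] = 4+4 = 8 → {'r': 8, 'c': 8, 'g': 12, 'p': 13, 'f': 8, 'e': 9, 'q': 10}
env['w'] = env['p']+1 = 14 → {'r': 8, 'c': 8, 'g': 12, 'p': 13, 'f': 8, 'e': 9, 'q': 10, 'w': 14}
env['w']*env['c'] = 14*8 = 112

112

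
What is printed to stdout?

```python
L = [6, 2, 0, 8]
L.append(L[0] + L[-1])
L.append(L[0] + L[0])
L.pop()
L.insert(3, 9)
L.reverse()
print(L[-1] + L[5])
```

12

append L[0]+L[-1] = 6+8 = 14 → [6, 2, 0, 8, 14]
append L[0]+L[0] = 6+6 = 12 → [6, 2, 0, 8, 14, 12]
pop() removes 12 → [6, 2, 0, 8, 14]
insert 9 at 3 → [6, 2, 0, 9, 8, 14]
reverse → [14, 8, 9, 0, 2, 6]
L[-1]+L[5] = 6+6 = 12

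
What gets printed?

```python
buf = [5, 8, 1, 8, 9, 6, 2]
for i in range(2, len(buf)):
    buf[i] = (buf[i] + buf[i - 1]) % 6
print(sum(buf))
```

29

i=2: buf[2] = (1+8)%6 = 3 → [5, 8, 3, 8, 9, 6, 2]
i=3: buf[3] = (8+3)%6 = 5 → [5, 8, 3, 5, 9, 6, 2]
i=4: buf[4] = (9+5)%6 = 2 → [5, 8, 3, 5, 2, 6, 2]
i=5: buf[5] = (6+2)%6 = 2 → [5, 8, 3, 5, 2, 2, 2]
i=6: buf[6] = (2+2)%6 = 4 → [5, 8, 3, 5, 2, 2, 4]
sum = 29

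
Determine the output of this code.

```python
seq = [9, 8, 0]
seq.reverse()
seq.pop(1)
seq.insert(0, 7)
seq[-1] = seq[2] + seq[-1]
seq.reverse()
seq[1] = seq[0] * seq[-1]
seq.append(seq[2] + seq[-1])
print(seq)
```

[18, 126, 7, 14]

reverse → [0, 8, 9]
pop(1) removes 8 → [0, 9]
insert 7 at 0 → [7, 0, 9]
seq[-1] = seq[2]+seq[-1] = 9+9 = 18 → [7, 0, 18]
reverse → [18, 0, 7]
seq[1] = seq[0]*seq[-1] = 18*7 = 126 → [18, 126, 7]
append seq[2]+seq[-1] = 7+7 = 14 → [18, 126, 7, 14]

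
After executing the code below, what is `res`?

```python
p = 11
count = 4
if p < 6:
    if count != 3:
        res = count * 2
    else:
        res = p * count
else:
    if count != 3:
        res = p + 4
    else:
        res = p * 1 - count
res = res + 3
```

18

p=11, count=4
p < 6 is False; count != 3 is True
→ res = p + 4 = 15
res = 15+3 = 18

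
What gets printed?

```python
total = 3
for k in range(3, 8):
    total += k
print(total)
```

28

k=3: total = 3+3 = 6
k=4: total = 6+4 = 10
k=5: total = 10+5 = 15
k=6: total = 15+6 = 21
k=7: total = 21+7 = 28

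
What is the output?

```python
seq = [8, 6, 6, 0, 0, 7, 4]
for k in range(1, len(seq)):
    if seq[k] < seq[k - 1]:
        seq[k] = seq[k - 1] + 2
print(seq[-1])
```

k=1: 6<8, seq[1] = 8+2 = 10 → [8, 10, 6, 0, 0, 7, 4]
k=2: 6<10, seq[2] = 10+2 = 12 → [8, 10, 12, 0, 0, 7, 4]
k=3: 0<12, seq[3] = 12+2 = 14 → [8, 10, 12, 14, 0, 7, 4]
k=4: 0<14, seq[4] = 14+2 = 16 → [8, 10, 12, 14, 16, 7, 4]
k=5: 7<16, seq[5] = 16+2 = 18 → [8, 10, 12, 14, 16, 18, 4]
k=6: 4<18, seq[6] = 18+2 = 20 → [8, 10, 12, 14, 16, 18, 20]

20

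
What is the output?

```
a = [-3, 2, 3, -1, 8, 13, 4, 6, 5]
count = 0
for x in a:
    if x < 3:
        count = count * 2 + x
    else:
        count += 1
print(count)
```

-2

x=-3: <3, count = 0*2+(-3) = -3
x=2: <3, count = (-3)*2+2 = -4
x=3: not <3, count = (-4)+1 = -3
x=-1: <3, count = (-3)*2+(-1) = -7
x=8: not <3, count = (-7)+1 = -6
x=13: not <3, count = (-6)+1 = -5
x=4: not <3, count = (-5)+1 = -4
x=6: not <3, count = (-4)+1 = -3
x=5: not <3, count = (-3)+1 = -2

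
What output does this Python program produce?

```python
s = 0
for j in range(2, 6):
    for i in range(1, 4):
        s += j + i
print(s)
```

66

j=2,i=1: s = 0+3 = 3
j=2,i=2: s = 3+4 = 7
j=2,i=3: s = 7+5 = 12
j=3,i=1: s = 12+4 = 16
j=3,i=2: s = 16+5 = 21
j=3,i=3: s = 21+6 = 27
j=4,i=1: s = 27+5 = 32
j=4,i=2: s = 32+6 = 38
j=4,i=3: s = 38+7 = 45
j=5,i=1: s = 45+6 = 51
j=5,i=2: s = 51+7 = 58
j=5,i=3: s = 58+8 = 66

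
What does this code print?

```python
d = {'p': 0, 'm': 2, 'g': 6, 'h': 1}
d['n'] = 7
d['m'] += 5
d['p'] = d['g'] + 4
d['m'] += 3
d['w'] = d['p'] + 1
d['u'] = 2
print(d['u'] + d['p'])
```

12

d['n'] = 7 → {'p': 0, 'm': 2, 'g': 6, 'h': 1, 'n': 7}
d['m'] = 2+5 = 7 → {'p': 0, 'm': 7, 'g': 6, 'h': 1, 'n': 7}
d['p'] = d['g']+4 = 10 → {'p': 10, 'm': 7, 'g': 6, 'h': 1, 'n': 7}
d['m'] = 7+3 = 10 → {'p': 10, 'm': 10, 'g': 6, 'h': 1, 'n': 7}
d['w'] = d['p']+1 = 11 → {'p': 10, 'm': 10, 'g': 6, 'h': 1, 'n': 7, 'w': 11}
d['u'] = 2 → {'p': 10, 'm': 10, 'g': 6, 'h': 1, 'n': 7, 'w': 11, 'u': 2}
d['u']+d['p'] = 2+10 = 12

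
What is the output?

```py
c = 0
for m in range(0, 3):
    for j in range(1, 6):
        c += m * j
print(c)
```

m=0,j=1: c = 0+0 = 0
m=0,j=2: c = 0+0 = 0
m=0,j=3: c = 0+0 = 0
m=0,j=4: c = 0+0 = 0
m=0,j=5: c = 0+0 = 0
m=1,j=1: c = 0+1 = 1
m=1,j=2: c = 1+2 = 3
m=1,j=3: c = 3+3 = 6
m=1,j=4: c = 6+4 = 10
m=1,j=5: c = 10+5 = 15
m=2,j=1: c = 15+2 = 17
m=2,j=2: c = 17+4 = 21
m=2,j=3: c = 21+6 = 27
m=2,j=4: c = 27+8 = 35
m=2,j=5: c = 35+10 = 45

45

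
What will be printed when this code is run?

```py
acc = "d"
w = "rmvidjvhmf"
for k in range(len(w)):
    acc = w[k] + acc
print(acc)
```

k=0: prepend 'r' → 'rd'
k=1: prepend 'm' → 'mrd'
k=2: prepend 'v' → 'vmrd'
k=3: prepend 'i' → 'ivmrd'
k=4: prepend 'd' → 'divmrd'
k=5: prepend 'j' → 'jdivmrd'
k=6: prepend 'v' → 'vjdivmrd'
k=7: prepend 'h' → 'hvjdivmrd'
k=8: prepend 'm' → 'mhvjdivmrd'
k=9: prepend 'f' → 'fmhvjdivmrd'

fmhvjdivmrd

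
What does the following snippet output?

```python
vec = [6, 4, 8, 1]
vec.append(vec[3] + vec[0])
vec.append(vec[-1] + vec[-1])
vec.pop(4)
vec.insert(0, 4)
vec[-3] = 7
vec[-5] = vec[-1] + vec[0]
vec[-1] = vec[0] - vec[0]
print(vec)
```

[4, 18, 4, 7, 1, 0]

append vec[3]+vec[0] = 1+6 = 7 → [6, 4, 8, 1, 7]
append vec[-1]+vec[-1] = 7+7 = 14 → [6, 4, 8, 1, 7, 14]
pop(4) removes 7 → [6, 4, 8, 1, 14]
insert 4 at 0 → [4, 6, 4, 8, 1, 14]
vec[-3] = 7 → [4, 6, 4, 7, 1, 14]
vec[-5] = vec[-1]+vec[0] = 14+4 = 18 → [4, 18, 4, 7, 1, 14]
vec[-1] = vec[0]-vec[0] = 4-4 = 0 → [4, 18, 4, 7, 1, 0]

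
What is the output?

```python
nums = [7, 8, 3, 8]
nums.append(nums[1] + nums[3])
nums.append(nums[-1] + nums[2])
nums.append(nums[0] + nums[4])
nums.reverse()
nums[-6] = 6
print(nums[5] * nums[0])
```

append nums[1]+nums[3] = 8+8 = 16 → [7, 8, 3, 8, 16]
append nums[-1]+nums[2] = 16+3 = 19 → [7, 8, 3, 8, 16, 19]
append nums[0]+nums[4] = 7+16 = 23 → [7, 8, 3, 8, 16, 19, 23]
reverse → [23, 19, 16, 8, 3, 8, 7]
nums[-6] = 6 → [23, 6, 16, 8, 3, 8, 7]
nums[5]*nums[0] = 8*23 = 184

184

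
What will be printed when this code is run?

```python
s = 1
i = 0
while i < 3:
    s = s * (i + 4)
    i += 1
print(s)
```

i=0: s = 1*4 = 4
i=1: s = 4*5 = 20
i=2: s = 20*6 = 120

120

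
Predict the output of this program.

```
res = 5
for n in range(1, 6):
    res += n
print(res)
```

20

n=1: res = 5+1 = 6
n=2: res = 6+2 = 8
n=3: res = 8+3 = 11
n=4: res = 11+4 = 15
n=5: res = 15+5 = 20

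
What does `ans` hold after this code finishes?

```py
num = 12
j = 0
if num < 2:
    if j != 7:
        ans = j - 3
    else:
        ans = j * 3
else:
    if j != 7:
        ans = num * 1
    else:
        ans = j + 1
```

12

num=12, j=0
num < 2 is False; j != 7 is True
→ ans = num * 1 = 12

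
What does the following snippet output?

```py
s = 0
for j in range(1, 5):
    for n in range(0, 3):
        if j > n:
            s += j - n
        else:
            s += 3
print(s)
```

28

j=1,n=0: 1>0, s = 0+1 = 1
j=1,n=1: not 1>1, s = 1+3 = 4
j=1,n=2: not 1>2, s = 4+3 = 7
j=2,n=0: 2>0, s = 7+2 = 9
j=2,n=1: 2>1, s = 9+1 = 10
j=2,n=2: not 2>2, s = 10+3 = 13
j=3,n=0: 3>0, s = 13+3 = 16
j=3,n=1: 3>1, s = 16+2 = 18
j=3,n=2: 3>2, s = 18+1 = 19
j=4,n=0: 4>0, s = 19+4 = 23
j=4,n=1: 4>1, s = 23+3 = 26
j=4,n=2: 4>2, s = 26+2 = 28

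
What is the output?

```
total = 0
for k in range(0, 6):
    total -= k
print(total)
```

-15

k=0: total = 0-0 = 0
k=1: total = 0-1 = -1
k=2: total = (-1)-2 = -3
k=3: total = (-3)-3 = -6
k=4: total = (-6)-4 = -10
k=5: total = (-10)-5 = -15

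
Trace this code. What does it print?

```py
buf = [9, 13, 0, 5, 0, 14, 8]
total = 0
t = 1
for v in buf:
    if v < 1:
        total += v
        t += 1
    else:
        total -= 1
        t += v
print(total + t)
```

v=9: not <1, total = 0-1 = -1; t=10
v=13: not <1, total = (-1)-1 = -2; t=23
v=0: <1, total = (-2)+0 = -2; t=24
v=5: not <1, total = (-2)-1 = -3; t=29
v=0: <1, total = (-3)+0 = -3; t=30
v=14: not <1, total = (-3)-1 = -4; t=44
v=8: not <1, total = (-4)-1 = -5; t=52
total+t = (-5)+52 = 47

47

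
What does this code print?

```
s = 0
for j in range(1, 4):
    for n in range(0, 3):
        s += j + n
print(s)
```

27

j=1,n=0: s = 0+1 = 1
j=1,n=1: s = 1+2 = 3
j=1,n=2: s = 3+3 = 6
j=2,n=0: s = 6+2 = 8
j=2,n=1: s = 8+3 = 11
j=2,n=2: s = 11+4 = 15
j=3,n=0: s = 15+3 = 18
j=3,n=1: s = 18+4 = 22
j=3,n=2: s = 22+5 = 27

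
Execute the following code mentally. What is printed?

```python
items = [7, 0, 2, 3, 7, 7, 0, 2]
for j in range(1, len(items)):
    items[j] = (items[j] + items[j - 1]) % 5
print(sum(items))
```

24

j=1: items[1] = (0+7)%5 = 2 → [7, 2, 2, 3, 7, 7, 0, 2]
j=2: items[2] = (2+2)%5 = 4 → [7, 2, 4, 3, 7, 7, 0, 2]
j=3: items[3] = (3+4)%5 = 2 → [7, 2, 4, 2, 7, 7, 0, 2]
j=4: items[4] = (7+2)%5 = 4 → [7, 2, 4, 2, 4, 7, 0, 2]
j=5: items[5] = (7+4)%5 = 1 → [7, 2, 4, 2, 4, 1, 0, 2]
j=6: items[6] = (0+1)%5 = 1 → [7, 2, 4, 2, 4, 1, 1, 2]
j=7: items[7] = (2+1)%5 = 3 → [7, 2, 4, 2, 4, 1, 1, 3]
sum = 24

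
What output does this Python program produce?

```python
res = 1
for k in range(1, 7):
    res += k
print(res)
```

22

k=1: res = 1+1 = 2
k=2: res = 2+2 = 4
k=3: res = 4+3 = 7
k=4: res = 7+4 = 11
k=5: res = 11+5 = 16
k=6: res = 16+6 = 22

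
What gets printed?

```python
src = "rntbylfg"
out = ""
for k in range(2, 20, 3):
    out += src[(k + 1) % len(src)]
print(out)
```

k=2: add src[3]='b' → 'b'
k=5: add src[6]='f' → 'bf'
k=8: add src[1]='n' → 'bfn'
k=11: add src[4]='y' → 'bfny'
k=14: add src[7]='g' → 'bfnyg'
k=17: add src[2]='t' → 'bfnygt'

bfnygt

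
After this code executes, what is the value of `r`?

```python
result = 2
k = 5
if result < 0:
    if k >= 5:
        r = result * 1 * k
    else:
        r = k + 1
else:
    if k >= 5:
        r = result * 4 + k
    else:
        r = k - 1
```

13

result=2, k=5
result < 0 is False; k >= 5 is True
→ r = result * 4 + k = 13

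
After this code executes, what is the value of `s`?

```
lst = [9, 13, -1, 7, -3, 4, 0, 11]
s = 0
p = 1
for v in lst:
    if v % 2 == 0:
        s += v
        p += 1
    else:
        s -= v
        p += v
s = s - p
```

-71

v=9: not even, s = 0-9 = -9; p=10
v=13: not even, s = (-9)-13 = -22; p=23
v=-1: not even, s = (-22)-(-1) = -21; p=22
v=7: not even, s = (-21)-7 = -28; p=29
v=-3: not even, s = (-28)-(-3) = -25; p=26
v=4: even, s = (-25)+4 = -21; p=27
v=0: even, s = (-21)+0 = -21; p=28
v=11: not even, s = (-21)-11 = -32; p=39
s-p = (-32)-39 = -71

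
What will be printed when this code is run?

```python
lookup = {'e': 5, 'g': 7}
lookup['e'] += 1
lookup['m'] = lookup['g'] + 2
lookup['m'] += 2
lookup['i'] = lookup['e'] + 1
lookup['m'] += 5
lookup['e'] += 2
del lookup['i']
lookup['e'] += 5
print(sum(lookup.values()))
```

36

lookup['e'] = 5+1 = 6 → {'e': 6, 'g': 7}
lookup['m'] = lookup['g']+2 = 9 → {'e': 6, 'g': 7, 'm': 9}
lookup['m'] = 9+2 = 11 → {'e': 6, 'g': 7, 'm': 11}
lookup['i'] = lookup['e']+1 = 7 → {'e': 6, 'g': 7, 'm': 11, 'i': 7}
lookup['m'] = 11+5 = 16 → {'e': 6, 'g': 7, 'm': 16, 'i': 7}
lookup['e'] = 6+2 = 8 → {'e': 8, 'g': 7, 'm': 16, 'i': 7}
del 'i' → {'e': 8, 'g': 7, 'm': 16}
lookup['e'] = 8+5 = 13 → {'e': 13, 'g': 7, 'm': 16}
sum of values = 36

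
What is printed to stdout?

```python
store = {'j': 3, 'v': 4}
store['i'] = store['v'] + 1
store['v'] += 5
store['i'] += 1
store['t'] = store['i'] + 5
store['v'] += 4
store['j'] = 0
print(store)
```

store['i'] = store['v']+1 = 5 → {'j': 3, 'v': 4, 'i': 5}
store['v'] = 4+5 = 9 → {'j': 3, 'v': 9, 'i': 5}
store['i'] = 5+1 = 6 → {'j': 3, 'v': 9, 'i': 6}
store['t'] = store['i']+5 = 11 → {'j': 3, 'v': 9, 'i': 6, 't': 11}
store['v'] = 9+4 = 13 → {'j': 3, 'v': 13, 'i': 6, 't': 11}
store['j'] = 0 → {'j': 0, 'v': 13, 'i': 6, 't': 11}

{'j': 0, 'v': 13, 'i': 6, 't': 11}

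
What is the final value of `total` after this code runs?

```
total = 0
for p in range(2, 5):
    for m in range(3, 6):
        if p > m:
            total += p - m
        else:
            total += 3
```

25

p=2,m=3: not 2>3, total = 0+3 = 3
p=2,m=4: not 2>4, total = 3+3 = 6
p=2,m=5: not 2>5, total = 6+3 = 9
p=3,m=3: not 3>3, total = 9+3 = 12
p=3,m=4: not 3>4, total = 12+3 = 15
p=3,m=5: not 3>5, total = 15+3 = 18
p=4,m=3: 4>3, total = 18+1 = 19
p=4,m=4: not 4>4, total = 19+3 = 22
p=4,m=5: not 4>5, total = 22+3 = 25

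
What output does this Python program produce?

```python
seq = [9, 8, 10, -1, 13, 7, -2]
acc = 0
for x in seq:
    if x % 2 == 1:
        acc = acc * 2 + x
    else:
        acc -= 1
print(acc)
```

x=9: odd, acc = 0*2+9 = 9
x=8: not odd, acc = 9-1 = 8
x=10: not odd, acc = 8-1 = 7
x=-1: odd, acc = 7*2+(-1) = 13
x=13: odd, acc = 13*2+13 = 39
x=7: odd, acc = 39*2+7 = 85
x=-2: not odd, acc = 85-1 = 84

84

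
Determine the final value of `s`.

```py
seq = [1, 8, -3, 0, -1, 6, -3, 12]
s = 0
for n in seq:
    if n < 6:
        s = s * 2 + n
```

-13

n=1: <6, s = 0*2+1 = 1
n=8: not <6
n=-3: <6, s = 1*2+(-3) = -1
n=0: <6, s = (-1)*2+0 = -2
n=-1: <6, s = (-2)*2+(-1) = -5
n=6: not <6
n=-3: <6, s = (-5)*2+(-3) = -13
n=12: not <6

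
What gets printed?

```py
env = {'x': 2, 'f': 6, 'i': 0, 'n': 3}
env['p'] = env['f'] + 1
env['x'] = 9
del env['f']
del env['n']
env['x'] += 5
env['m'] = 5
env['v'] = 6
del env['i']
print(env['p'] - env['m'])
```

2

env['p'] = env['f']+1 = 7 → {'x': 2, 'f': 6, 'i': 0, 'n': 3, 'p': 7}
env['x'] = 9 → {'x': 9, 'f': 6, 'i': 0, 'n': 3, 'p': 7}
del 'f' → {'x': 9, 'i': 0, 'n': 3, 'p': 7}
del 'n' → {'x': 9, 'i': 0, 'p': 7}
env['x'] = 9+5 = 14 → {'x': 14, 'i': 0, 'p': 7}
env['m'] = 5 → {'x': 14, 'i': 0, 'p': 7, 'm': 5}
env['v'] = 6 → {'x': 14, 'i': 0, 'p': 7, 'm': 5, 'v': 6}
del 'i' → {'x': 14, 'p': 7, 'm': 5, 'v': 6}
env['p']-env['m'] = 7-5 = 2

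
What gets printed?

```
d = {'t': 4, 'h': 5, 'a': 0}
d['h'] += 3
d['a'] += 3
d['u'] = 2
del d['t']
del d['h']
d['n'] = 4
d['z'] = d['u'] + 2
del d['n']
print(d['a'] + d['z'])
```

7

d['h'] = 5+3 = 8 → {'t': 4, 'h': 8, 'a': 0}
d['a'] = 0+3 = 3 → {'t': 4, 'h': 8, 'a': 3}
d['u'] = 2 → {'t': 4, 'h': 8, 'a': 3, 'u': 2}
del 't' → {'h': 8, 'a': 3, 'u': 2}
del 'h' → {'a': 3, 'u': 2}
d['n'] = 4 → {'a': 3, 'u': 2, 'n': 4}
d['z'] = d['u']+2 = 4 → {'a': 3, 'u': 2, 'n': 4, 'z': 4}
del 'n' → {'a': 3, 'u': 2, 'z': 4}
d['a']+d['z'] = 3+4 = 7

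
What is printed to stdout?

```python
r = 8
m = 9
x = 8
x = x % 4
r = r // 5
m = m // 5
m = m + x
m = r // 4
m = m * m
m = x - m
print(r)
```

1

x = 8%4 = 0
r = 8//5 = 1
m = 9//5 = 1
m = 1+0 = 1
m = 1//4 = 0
m = 0*0 = 0
m = 0-0 = 0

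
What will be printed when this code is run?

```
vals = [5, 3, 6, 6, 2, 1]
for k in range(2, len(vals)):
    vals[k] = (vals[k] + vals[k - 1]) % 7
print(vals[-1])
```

k=2: vals[2] = (6+3)%7 = 2 → [5, 3, 2, 6, 2, 1]
k=3: vals[3] = (6+2)%7 = 1 → [5, 3, 2, 1, 2, 1]
k=4: vals[4] = (2+1)%7 = 3 → [5, 3, 2, 1, 3, 1]
k=5: vals[5] = (1+3)%7 = 4 → [5, 3, 2, 1, 3, 4]

4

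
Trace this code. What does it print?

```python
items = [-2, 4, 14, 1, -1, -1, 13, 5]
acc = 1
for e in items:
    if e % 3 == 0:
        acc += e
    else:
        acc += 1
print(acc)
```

9

e=-2: not %3==0, acc = 1+1 = 2
e=4: not %3==0, acc = 2+1 = 3
e=14: not %3==0, acc = 3+1 = 4
e=1: not %3==0, acc = 4+1 = 5
e=-1: not %3==0, acc = 5+1 = 6
e=-1: not %3==0, acc = 6+1 = 7
e=13: not %3==0, acc = 7+1 = 8
e=5: not %3==0, acc = 8+1 = 9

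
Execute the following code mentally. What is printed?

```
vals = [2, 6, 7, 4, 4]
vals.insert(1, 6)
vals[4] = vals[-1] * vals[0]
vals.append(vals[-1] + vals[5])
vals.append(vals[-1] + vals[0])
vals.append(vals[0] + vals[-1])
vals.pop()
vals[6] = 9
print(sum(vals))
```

insert 6 at 1 → [2, 6, 6, 7, 4, 4]
vals[4] = vals[-1]*vals[0] = 4*2 = 8 → [2, 6, 6, 7, 8, 4]
append vals[-1]+vals[5] = 4+4 = 8 → [2, 6, 6, 7, 8, 4, 8]
append vals[-1]+vals[0] = 8+2 = 10 → [2, 6, 6, 7, 8, 4, 8, 10]
append vals[0]+vals[-1] = 2+10 = 12 → [2, 6, 6, 7, 8, 4, 8, 10, 12]
pop() removes 12 → [2, 6, 6, 7, 8, 4, 8, 10]
vals[6] = 9 → [2, 6, 6, 7, 8, 4, 9, 10]
sum = 52

52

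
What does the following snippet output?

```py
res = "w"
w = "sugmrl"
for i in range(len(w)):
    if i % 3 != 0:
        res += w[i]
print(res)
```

i=0: skip
i=1: add 'u' → 'wu'
i=2: add 'g' → 'wug'
i=3: skip
i=4: add 'r' → 'wugr'
i=5: add 'l' → 'wugrl'

wugrl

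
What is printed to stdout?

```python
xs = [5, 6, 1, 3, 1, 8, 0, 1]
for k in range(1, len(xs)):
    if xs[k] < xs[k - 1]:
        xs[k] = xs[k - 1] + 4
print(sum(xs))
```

k=1: 6>=5, unchanged → [5, 6, 1, 3, 1, 8, 0, 1]
k=2: 1<6, xs[2] = 6+4 = 10 → [5, 6, 10, 3, 1, 8, 0, 1]
k=3: 3<10, xs[3] = 10+4 = 14 → [5, 6, 10, 14, 1, 8, 0, 1]
k=4: 1<14, xs[4] = 14+4 = 18 → [5, 6, 10, 14, 18, 8, 0, 1]
k=5: 8<18, xs[5] = 18+4 = 22 → [5, 6, 10, 14, 18, 22, 0, 1]
k=6: 0<22, xs[6] = 22+4 = 26 → [5, 6, 10, 14, 18, 22, 26, 1]
k=7: 1<26, xs[7] = 26+4 = 30 → [5, 6, 10, 14, 18, 22, 26, 30]
sum = 131

131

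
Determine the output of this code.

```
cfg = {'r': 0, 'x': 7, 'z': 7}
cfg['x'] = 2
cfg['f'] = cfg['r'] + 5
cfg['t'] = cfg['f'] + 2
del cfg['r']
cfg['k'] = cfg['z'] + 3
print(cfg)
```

cfg['x'] = 2 → {'r': 0, 'x': 2, 'z': 7}
cfg['f'] = cfg['r']+5 = 5 → {'r': 0, 'x': 2, 'z': 7, 'f': 5}
cfg['t'] = cfg['f']+2 = 7 → {'r': 0, 'x': 2, 'z': 7, 'f': 5, 't': 7}
del 'r' → {'x': 2, 'z': 7, 'f': 5, 't': 7}
cfg['k'] = cfg['z']+3 = 10 → {'x': 2, 'z': 7, 'f': 5, 't': 7, 'k': 10}

{'x': 2, 'z': 7, 'f': 5, 't': 7, 'k': 10}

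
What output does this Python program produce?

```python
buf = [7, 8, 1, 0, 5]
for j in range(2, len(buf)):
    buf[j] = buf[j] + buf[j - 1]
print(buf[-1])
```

j=2: buf[2] = 1+8 = 9 → [7, 8, 9, 0, 5]
j=3: buf[3] = 0+9 = 9 → [7, 8, 9, 9, 5]
j=4: buf[4] = 5+9 = 14 → [7, 8, 9, 9, 14]

14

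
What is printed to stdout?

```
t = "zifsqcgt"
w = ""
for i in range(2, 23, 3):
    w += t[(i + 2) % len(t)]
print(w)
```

i=2: add t[4]='q' → 'q'
i=5: add t[7]='t' → 'qt'
i=8: add t[2]='f' → 'qtf'
i=11: add t[5]='c' → 'qtfc'
i=14: add t[0]='z' → 'qtfcz'
i=17: add t[3]='s' → 'qtfczs'
i=20: add t[6]='g' → 'qtfczsg'

qtfczsg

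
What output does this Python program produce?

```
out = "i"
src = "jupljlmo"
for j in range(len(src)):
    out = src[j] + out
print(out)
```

j=0: prepend 'j' → 'ji'
j=1: prepend 'u' → 'uji'
j=2: prepend 'p' → 'puji'
j=3: prepend 'l' → 'lpuji'
j=4: prepend 'j' → 'jlpuji'
j=5: prepend 'l' → 'ljlpuji'
j=6: prepend 'm' → 'mljlpuji'
j=7: prepend 'o' → 'omljlpuji'

omljlpuji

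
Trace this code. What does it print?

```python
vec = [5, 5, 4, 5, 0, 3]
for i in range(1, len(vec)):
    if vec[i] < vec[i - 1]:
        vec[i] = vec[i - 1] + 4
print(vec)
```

i=1: 5>=5, unchanged → [5, 5, 4, 5, 0, 3]
i=2: 4<5, vec[2] = 5+4 = 9 → [5, 5, 9, 5, 0, 3]
i=3: 5<9, vec[3] = 9+4 = 13 → [5, 5, 9, 13, 0, 3]
i=4: 0<13, vec[4] = 13+4 = 17 → [5, 5, 9, 13, 17, 3]
i=5: 3<17, vec[5] = 17+4 = 21 → [5, 5, 9, 13, 17, 21]

[5, 5, 9, 13, 17, 21]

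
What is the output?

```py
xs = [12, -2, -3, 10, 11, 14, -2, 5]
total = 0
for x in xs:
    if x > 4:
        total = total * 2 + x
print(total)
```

x=12: >4, total = 0*2+12 = 12
x=-2: not >4
x=-3: not >4
x=10: >4, total = 12*2+10 = 34
x=11: >4, total = 34*2+11 = 79
x=14: >4, total = 79*2+14 = 172
x=-2: not >4
x=5: >4, total = 172*2+5 = 349

349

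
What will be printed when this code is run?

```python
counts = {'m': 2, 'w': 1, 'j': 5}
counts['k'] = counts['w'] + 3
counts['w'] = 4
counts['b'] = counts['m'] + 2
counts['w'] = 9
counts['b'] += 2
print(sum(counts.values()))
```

counts['k'] = counts['w']+3 = 4 → {'m': 2, 'w': 1, 'j': 5, 'k': 4}
counts['w'] = 4 → {'m': 2, 'w': 4, 'j': 5, 'k': 4}
counts['b'] = counts['m']+2 = 4 → {'m': 2, 'w': 4, 'j': 5, 'k': 4, 'b': 4}
counts['w'] = 9 → {'m': 2, 'w': 9, 'j': 5, 'k': 4, 'b': 4}
counts['b'] = 4+2 = 6 → {'m': 2, 'w': 9, 'j': 5, 'k': 4, 'b': 6}
sum of values = 26

26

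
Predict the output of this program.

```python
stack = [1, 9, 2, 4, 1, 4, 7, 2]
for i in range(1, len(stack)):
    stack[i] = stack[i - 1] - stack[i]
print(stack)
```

[1, -8, -10, -14, -15, -19, -26, -28]

i=1: stack[1] = 1-9 = -8 → [1, -8, 2, 4, 1, 4, 7, 2]
i=2: stack[2] = (-8)-2 = -10 → [1, -8, -10, 4, 1, 4, 7, 2]
i=3: stack[3] = (-10)-4 = -14 → [1, -8, -10, -14, 1, 4, 7, 2]
i=4: stack[4] = (-14)-1 = -15 → [1, -8, -10, -14, -15, 4, 7, 2]
i=5: stack[5] = (-15)-4 = -19 → [1, -8, -10, -14, -15, -19, 7, 2]
i=6: stack[6] = (-19)-7 = -26 → [1, -8, -10, -14, -15, -19, -26, 2]
i=7: stack[7] = (-26)-2 = -28 → [1, -8, -10, -14, -15, -19, -26, -28]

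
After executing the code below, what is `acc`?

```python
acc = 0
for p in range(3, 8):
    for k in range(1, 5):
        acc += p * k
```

p=3,k=1: acc = 0+3 = 3
p=3,k=2: acc = 3+6 = 9
p=3,k=3: acc = 9+9 = 18
p=3,k=4: acc = 18+12 = 30
p=4,k=1: acc = 30+4 = 34
p=4,k=2: acc = 34+8 = 42
p=4,k=3: acc = 42+12 = 54
p=4,k=4: acc = 54+16 = 70
p=5,k=1: acc = 70+5 = 75
p=5,k=2: acc = 75+10 = 85
p=5,k=3: acc = 85+15 = 100
p=5,k=4: acc = 100+20 = 120
p=6,k=1: acc = 120+6 = 126
p=6,k=2: acc = 126+12 = 138
p=6,k=3: acc = 138+18 = 156
p=6,k=4: acc = 156+24 = 180
p=7,k=1: acc = 180+7 = 187
p=7,k=2: acc = 187+14 = 201
p=7,k=3: acc = 201+21 = 222
p=7,k=4: acc = 222+28 = 250

250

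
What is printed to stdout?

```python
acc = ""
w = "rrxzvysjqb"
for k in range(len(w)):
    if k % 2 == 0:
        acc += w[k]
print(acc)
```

k=0: add 'r' → 'r'
k=1: skip
k=2: add 'x' → 'rx'
k=3: skip
k=4: add 'v' → 'rxv'
k=5: skip
k=6: add 's' → 'rxvs'
k=7: skip
k=8: add 'q' → 'rxvsq'
k=9: skip

rxvsq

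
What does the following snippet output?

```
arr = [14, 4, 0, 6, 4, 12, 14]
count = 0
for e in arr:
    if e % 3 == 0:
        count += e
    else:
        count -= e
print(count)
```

e=14: not %3==0, count = 0-14 = -14
e=4: not %3==0, count = (-14)-4 = -18
e=0: %3==0, count = (-18)+0 = -18
e=6: %3==0, count = (-18)+6 = -12
e=4: not %3==0, count = (-12)-4 = -16
e=12: %3==0, count = (-16)+12 = -4
e=14: not %3==0, count = (-4)-14 = -18

-18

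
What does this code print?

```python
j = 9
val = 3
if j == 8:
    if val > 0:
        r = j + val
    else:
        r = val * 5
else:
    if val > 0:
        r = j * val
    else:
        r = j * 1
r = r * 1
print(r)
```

27

j=9, val=3
j == 8 is False; val > 0 is True
→ r = j * val = 27
r = 27*1 = 27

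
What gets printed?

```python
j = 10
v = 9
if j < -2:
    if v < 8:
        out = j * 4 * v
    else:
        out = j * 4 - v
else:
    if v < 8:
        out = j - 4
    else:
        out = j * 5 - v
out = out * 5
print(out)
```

j=10, v=9
j < -2 is False; v < 8 is False
→ out = j * 5 - v = 41
out = 41*5 = 205

205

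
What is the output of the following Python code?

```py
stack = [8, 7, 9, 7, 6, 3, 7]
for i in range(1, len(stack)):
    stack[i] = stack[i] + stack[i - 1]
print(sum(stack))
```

i=1: stack[1] = 7+8 = 15 → [8, 15, 9, 7, 6, 3, 7]
i=2: stack[2] = 9+15 = 24 → [8, 15, 24, 7, 6, 3, 7]
i=3: stack[3] = 7+24 = 31 → [8, 15, 24, 31, 6, 3, 7]
i=4: stack[4] = 6+31 = 37 → [8, 15, 24, 31, 37, 3, 7]
i=5: stack[5] = 3+37 = 40 → [8, 15, 24, 31, 37, 40, 7]
i=6: stack[6] = 7+40 = 47 → [8, 15, 24, 31, 37, 40, 47]
sum = 202

202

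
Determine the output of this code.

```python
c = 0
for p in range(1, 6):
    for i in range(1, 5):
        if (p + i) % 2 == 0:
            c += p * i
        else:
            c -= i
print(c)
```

p=1,i=1: even sum, c = 0+1 = 1
p=1,i=2: odd sum, c = 1-2 = -1
p=1,i=3: even sum, c = (-1)+3 = 2
p=1,i=4: odd sum, c = 2-4 = -2
p=2,i=1: odd sum, c = (-2)-1 = -3
p=2,i=2: even sum, c = (-3)+4 = 1
p=2,i=3: odd sum, c = 1-3 = -2
p=2,i=4: even sum, c = (-2)+8 = 6
p=3,i=1: even sum, c = 6+3 = 9
p=3,i=2: odd sum, c = 9-2 = 7
p=3,i=3: even sum, c = 7+9 = 16
p=3,i=4: odd sum, c = 16-4 = 12
p=4,i=1: odd sum, c = 12-1 = 11
p=4,i=2: even sum, c = 11+8 = 19
p=4,i=3: odd sum, c = 19-3 = 16
p=4,i=4: even sum, c = 16+16 = 32
p=5,i=1: even sum, c = 32+5 = 37
p=5,i=2: odd sum, c = 37-2 = 35
p=5,i=3: even sum, c = 35+15 = 50
p=5,i=4: odd sum, c = 50-4 = 46

46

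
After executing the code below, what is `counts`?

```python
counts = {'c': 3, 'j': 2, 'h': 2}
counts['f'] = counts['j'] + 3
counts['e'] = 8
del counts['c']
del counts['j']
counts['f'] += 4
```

{'h': 2, 'f': 9, 'e': 8}

counts['f'] = counts['j']+3 = 5 → {'c': 3, 'j': 2, 'h': 2, 'f': 5}
counts['e'] = 8 → {'c': 3, 'j': 2, 'h': 2, 'f': 5, 'e': 8}
del 'c' → {'j': 2, 'h': 2, 'f': 5, 'e': 8}
del 'j' → {'h': 2, 'f': 5, 'e': 8}
counts['f'] = 5+4 = 9 → {'h': 2, 'f': 9, 'e': 8}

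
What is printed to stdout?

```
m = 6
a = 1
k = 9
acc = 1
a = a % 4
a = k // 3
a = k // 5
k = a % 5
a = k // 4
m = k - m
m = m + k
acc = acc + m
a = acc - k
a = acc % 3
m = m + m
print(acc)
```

a = 1%4 = 1
a = 9//3 = 3
a = 9//5 = 1
k = 1%5 = 1
a = 1//4 = 0
m = 1-6 = -5
m = (-5)+1 = -4
acc = 1+(-4) = -3
a = (-3)-1 = -4
a = (-3)%3 = 0
m = (-4)+(-4) = -8

-3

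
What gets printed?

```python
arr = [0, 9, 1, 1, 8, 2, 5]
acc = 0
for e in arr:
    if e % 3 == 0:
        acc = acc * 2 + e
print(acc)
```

9

e=0: %3==0, acc = 0*2+0 = 0
e=9: %3==0, acc = 0*2+9 = 9
e=1: not %3==0
e=1: not %3==0
e=8: not %3==0
e=2: not %3==0
e=5: not %3==0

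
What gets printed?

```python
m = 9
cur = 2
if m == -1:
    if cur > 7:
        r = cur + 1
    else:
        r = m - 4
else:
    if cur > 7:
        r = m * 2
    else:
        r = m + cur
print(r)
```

11

m=9, cur=2
m == -1 is False; cur > 7 is False
→ r = m + cur = 11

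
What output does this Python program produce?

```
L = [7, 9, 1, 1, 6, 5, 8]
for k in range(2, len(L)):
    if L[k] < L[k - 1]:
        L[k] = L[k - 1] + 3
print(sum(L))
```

106

k=2: 1<9, L[2] = 9+3 = 12 → [7, 9, 12, 1, 6, 5, 8]
k=3: 1<12, L[3] = 12+3 = 15 → [7, 9, 12, 15, 6, 5, 8]
k=4: 6<15, L[4] = 15+3 = 18 → [7, 9, 12, 15, 18, 5, 8]
k=5: 5<18, L[5] = 18+3 = 21 → [7, 9, 12, 15, 18, 21, 8]
k=6: 8<21, L[6] = 21+3 = 24 → [7, 9, 12, 15, 18, 21, 24]
sum = 106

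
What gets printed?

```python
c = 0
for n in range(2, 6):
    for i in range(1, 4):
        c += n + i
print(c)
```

66

n=2,i=1: c = 0+3 = 3
n=2,i=2: c = 3+4 = 7
n=2,i=3: c = 7+5 = 12
n=3,i=1: c = 12+4 = 16
n=3,i=2: c = 16+5 = 21
n=3,i=3: c = 21+6 = 27
n=4,i=1: c = 27+5 = 32
n=4,i=2: c = 32+6 = 38
n=4,i=3: c = 38+7 = 45
n=5,i=1: c = 45+6 = 51
n=5,i=2: c = 51+7 = 58
n=5,i=3: c = 58+8 = 66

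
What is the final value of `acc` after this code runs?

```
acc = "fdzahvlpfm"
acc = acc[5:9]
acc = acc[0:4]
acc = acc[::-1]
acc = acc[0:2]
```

slice [5:9] → 'vlpf'
slice [0:4] → 'vlpf'
reverse → 'fplv'
slice [0:2] → 'fp'

'fp'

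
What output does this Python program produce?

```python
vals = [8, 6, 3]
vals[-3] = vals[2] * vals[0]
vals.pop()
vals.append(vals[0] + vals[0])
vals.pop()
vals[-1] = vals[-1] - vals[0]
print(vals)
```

[24, -18]

vals[-3] = vals[2]*vals[0] = 3*8 = 24 → [24, 6, 3]
pop() removes 3 → [24, 6]
append vals[0]+vals[0] = 24+24 = 48 → [24, 6, 48]
pop() removes 48 → [24, 6]
vals[-1] = vals[-1]-vals[0] = 6-24 = -18 → [24, -18]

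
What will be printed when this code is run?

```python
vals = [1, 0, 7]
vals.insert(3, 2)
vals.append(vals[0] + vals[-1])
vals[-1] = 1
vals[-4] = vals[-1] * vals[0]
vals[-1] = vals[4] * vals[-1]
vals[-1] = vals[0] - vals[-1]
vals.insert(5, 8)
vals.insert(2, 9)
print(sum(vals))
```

28

insert 2 at 3 → [1, 0, 7, 2]
append vals[0]+vals[-1] = 1+2 = 3 → [1, 0, 7, 2, 3]
vals[-1] = 1 → [1, 0, 7, 2, 1]
vals[-4] = vals[-1]*vals[0] = 1*1 = 1 → [1, 1, 7, 2, 1]
vals[-1] = vals[4]*vals[-1] = 1*1 = 1 → [1, 1, 7, 2, 1]
vals[-1] = vals[0]-vals[-1] = 1-1 = 0 → [1, 1, 7, 2, 0]
insert 8 at 5 → [1, 1, 7, 2, 0, 8]
insert 9 at 2 → [1, 1, 9, 7, 2, 0, 8]
sum = 28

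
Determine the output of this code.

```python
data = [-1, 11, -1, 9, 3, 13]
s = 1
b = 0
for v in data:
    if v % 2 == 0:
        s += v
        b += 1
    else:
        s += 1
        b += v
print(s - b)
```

v=-1: not even, s = 1+1 = 2; b=-1
v=11: not even, s = 2+1 = 3; b=10
v=-1: not even, s = 3+1 = 4; b=9
v=9: not even, s = 4+1 = 5; b=18
v=3: not even, s = 5+1 = 6; b=21
v=13: not even, s = 6+1 = 7; b=34
s-b = 7-34 = -27

-27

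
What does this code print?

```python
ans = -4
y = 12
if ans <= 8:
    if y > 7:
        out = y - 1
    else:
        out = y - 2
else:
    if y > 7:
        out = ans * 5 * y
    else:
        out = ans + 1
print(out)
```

ans=-4, y=12
ans <= 8 is True; y > 7 is True
→ out = y - 1 = 11

11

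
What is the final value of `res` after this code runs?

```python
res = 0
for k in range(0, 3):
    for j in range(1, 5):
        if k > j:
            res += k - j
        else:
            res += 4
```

45

k=0,j=1: not 0>1, res = 0+4 = 4
k=0,j=2: not 0>2, res = 4+4 = 8
k=0,j=3: not 0>3, res = 8+4 = 12
k=0,j=4: not 0>4, res = 12+4 = 16
k=1,j=1: not 1>1, res = 16+4 = 20
k=1,j=2: not 1>2, res = 20+4 = 24
k=1,j=3: not 1>3, res = 24+4 = 28
k=1,j=4: not 1>4, res = 28+4 = 32
k=2,j=1: 2>1, res = 32+1 = 33
k=2,j=2: not 2>2, res = 33+4 = 37
k=2,j=3: not 2>3, res = 37+4 = 41
k=2,j=4: not 2>4, res = 41+4 = 45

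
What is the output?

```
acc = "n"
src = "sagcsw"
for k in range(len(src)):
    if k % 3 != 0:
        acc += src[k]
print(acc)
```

nagsw

k=0: skip
k=1: add 'a' → 'na'
k=2: add 'g' → 'nag'
k=3: skip
k=4: add 's' → 'nags'
k=5: add 'w' → 'nagsw'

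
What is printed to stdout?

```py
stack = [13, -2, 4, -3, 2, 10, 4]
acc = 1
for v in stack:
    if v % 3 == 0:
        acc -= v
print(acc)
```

v=13: not %3==0
v=-2: not %3==0
v=4: not %3==0
v=-3: %3==0, acc = 1-(-3) = 4
v=2: not %3==0
v=10: not %3==0
v=4: not %3==0

4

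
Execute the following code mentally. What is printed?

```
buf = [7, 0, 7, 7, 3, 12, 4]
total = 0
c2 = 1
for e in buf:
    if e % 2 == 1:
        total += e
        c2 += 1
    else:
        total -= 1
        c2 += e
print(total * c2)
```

441

e=7: odd, total = 0+7 = 7; c2=2
e=0: not odd, total = 7-1 = 6; c2=2
e=7: odd, total = 6+7 = 13; c2=3
e=7: odd, total = 13+7 = 20; c2=4
e=3: odd, total = 20+3 = 23; c2=5
e=12: not odd, total = 23-1 = 22; c2=17
e=4: not odd, total = 22-1 = 21; c2=21
total*c2 = 21*21 = 441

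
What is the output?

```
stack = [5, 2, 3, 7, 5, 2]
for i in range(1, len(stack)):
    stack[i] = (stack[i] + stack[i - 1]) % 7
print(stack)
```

i=1: stack[1] = (2+5)%7 = 0 → [5, 0, 3, 7, 5, 2]
i=2: stack[2] = (3+0)%7 = 3 → [5, 0, 3, 7, 5, 2]
i=3: stack[3] = (7+3)%7 = 3 → [5, 0, 3, 3, 5, 2]
i=4: stack[4] = (5+3)%7 = 1 → [5, 0, 3, 3, 1, 2]
i=5: stack[5] = (2+1)%7 = 3 → [5, 0, 3, 3, 1, 3]

[5, 0, 3, 3, 1, 3]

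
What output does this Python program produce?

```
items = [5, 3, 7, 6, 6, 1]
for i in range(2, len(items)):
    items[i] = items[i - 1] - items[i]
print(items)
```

i=2: items[2] = 3-7 = -4 → [5, 3, -4, 6, 6, 1]
i=3: items[3] = (-4)-6 = -10 → [5, 3, -4, -10, 6, 1]
i=4: items[4] = (-10)-6 = -16 → [5, 3, -4, -10, -16, 1]
i=5: items[5] = (-16)-1 = -17 → [5, 3, -4, -10, -16, -17]

[5, 3, -4, -10, -16, -17]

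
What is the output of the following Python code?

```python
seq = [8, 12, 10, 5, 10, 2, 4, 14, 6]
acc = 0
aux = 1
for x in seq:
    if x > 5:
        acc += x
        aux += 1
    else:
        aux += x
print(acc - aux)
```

x=8: >5, acc = 0+8 = 8; aux=2
x=12: >5, acc = 8+12 = 20; aux=3
x=10: >5, acc = 20+10 = 30; aux=4
x=5: not >5; aux=9
x=10: >5, acc = 30+10 = 40; aux=10
x=2: not >5; aux=12
x=4: not >5; aux=16
x=14: >5, acc = 40+14 = 54; aux=17
x=6: >5, acc = 54+6 = 60; aux=18
acc-aux = 60-18 = 42

42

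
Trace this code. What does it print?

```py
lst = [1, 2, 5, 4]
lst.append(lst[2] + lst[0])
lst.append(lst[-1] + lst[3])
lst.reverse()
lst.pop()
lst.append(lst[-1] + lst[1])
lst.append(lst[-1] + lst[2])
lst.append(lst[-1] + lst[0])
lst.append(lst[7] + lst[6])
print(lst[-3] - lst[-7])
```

append lst[2]+lst[0] = 5+1 = 6 → [1, 2, 5, 4, 6]
append lst[-1]+lst[3] = 6+4 = 10 → [1, 2, 5, 4, 6, 10]
reverse → [10, 6, 4, 5, 2, 1]
pop() removes 1 → [10, 6, 4, 5, 2]
append lst[-1]+lst[1] = 2+6 = 8 → [10, 6, 4, 5, 2, 8]
append lst[-1]+lst[2] = 8+4 = 12 → [10, 6, 4, 5, 2, 8, 12]
append lst[-1]+lst[0] = 12+10 = 22 → [10, 6, 4, 5, 2, 8, 12, 22]
append lst[7]+lst[6] = 22+12 = 34 → [10, 6, 4, 5, 2, 8, 12, 22, 34]
lst[-3]-lst[-7] = 12-4 = 8

8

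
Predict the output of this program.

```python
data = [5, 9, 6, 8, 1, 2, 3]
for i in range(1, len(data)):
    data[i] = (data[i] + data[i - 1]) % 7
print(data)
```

i=1: data[1] = (9+5)%7 = 0 → [5, 0, 6, 8, 1, 2, 3]
i=2: data[2] = (6+0)%7 = 6 → [5, 0, 6, 8, 1, 2, 3]
i=3: data[3] = (8+6)%7 = 0 → [5, 0, 6, 0, 1, 2, 3]
i=4: data[4] = (1+0)%7 = 1 → [5, 0, 6, 0, 1, 2, 3]
i=5: data[5] = (2+1)%7 = 3 → [5, 0, 6, 0, 1, 3, 3]
i=6: data[6] = (3+3)%7 = 6 → [5, 0, 6, 0, 1, 3, 6]

[5, 0, 6, 0, 1, 3, 6]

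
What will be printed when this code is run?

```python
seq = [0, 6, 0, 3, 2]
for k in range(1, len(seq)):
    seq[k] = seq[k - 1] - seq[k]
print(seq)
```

[0, -6, -6, -9, -11]

k=1: seq[1] = 0-6 = -6 → [0, -6, 0, 3, 2]
k=2: seq[2] = (-6)-0 = -6 → [0, -6, -6, 3, 2]
k=3: seq[3] = (-6)-3 = -9 → [0, -6, -6, -9, 2]
k=4: seq[4] = (-9)-2 = -11 → [0, -6, -6, -9, -11]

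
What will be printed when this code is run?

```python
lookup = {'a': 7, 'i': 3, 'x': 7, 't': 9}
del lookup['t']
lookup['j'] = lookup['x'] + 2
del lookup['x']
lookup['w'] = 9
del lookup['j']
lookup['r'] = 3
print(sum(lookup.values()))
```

22

del 't' → {'a': 7, 'i': 3, 'x': 7}
lookup['j'] = lookup['x']+2 = 9 → {'a': 7, 'i': 3, 'x': 7, 'j': 9}
del 'x' → {'a': 7, 'i': 3, 'j': 9}
lookup['w'] = 9 → {'a': 7, 'i': 3, 'j': 9, 'w': 9}
del 'j' → {'a': 7, 'i': 3, 'w': 9}
lookup['r'] = 3 → {'a': 7, 'i': 3, 'w': 9, 'r': 3}
sum of values = 22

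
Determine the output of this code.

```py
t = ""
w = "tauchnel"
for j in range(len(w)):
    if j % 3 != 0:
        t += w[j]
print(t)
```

j=0: skip
j=1: add 'a' → 'a'
j=2: add 'u' → 'au'
j=3: skip
j=4: add 'h' → 'auh'
j=5: add 'n' → 'auhn'
j=6: skip
j=7: add 'l' → 'auhnl'

auhnl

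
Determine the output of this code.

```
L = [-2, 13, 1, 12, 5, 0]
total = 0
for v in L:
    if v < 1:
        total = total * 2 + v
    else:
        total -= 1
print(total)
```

v=-2: <1, total = 0*2+(-2) = -2
v=13: not <1, total = (-2)-1 = -3
v=1: not <1, total = (-3)-1 = -4
v=12: not <1, total = (-4)-1 = -5
v=5: not <1, total = (-5)-1 = -6
v=0: <1, total = (-6)*2+0 = -12

-12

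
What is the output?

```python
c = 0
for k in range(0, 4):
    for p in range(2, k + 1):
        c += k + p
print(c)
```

15

k=2,p=2: c = 0+4 = 4
k=3,p=2: c = 4+5 = 9
k=3,p=3: c = 9+6 = 15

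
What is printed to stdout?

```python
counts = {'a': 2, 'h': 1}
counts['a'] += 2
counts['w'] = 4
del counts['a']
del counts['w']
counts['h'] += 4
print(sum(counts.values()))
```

counts['a'] = 2+2 = 4 → {'a': 4, 'h': 1}
counts['w'] = 4 → {'a': 4, 'h': 1, 'w': 4}
del 'a' → {'h': 1, 'w': 4}
del 'w' → {'h': 1}
counts['h'] = 1+4 = 5 → {'h': 5}
sum of values = 5

5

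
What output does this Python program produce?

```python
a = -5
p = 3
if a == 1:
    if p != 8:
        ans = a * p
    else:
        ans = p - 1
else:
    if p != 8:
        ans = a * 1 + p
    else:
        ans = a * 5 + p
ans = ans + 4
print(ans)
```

a=-5, p=3
a == 1 is False; p != 8 is True
→ ans = a * 1 + p = -2
ans = (-2)+4 = 2

2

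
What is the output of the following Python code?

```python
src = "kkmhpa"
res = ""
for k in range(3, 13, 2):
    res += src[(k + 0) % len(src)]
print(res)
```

k=3: add src[3]='h' → 'h'
k=5: add src[5]='a' → 'ha'
k=7: add src[1]='k' → 'hak'
k=9: add src[3]='h' → 'hakh'
k=11: add src[5]='a' → 'hakha'

hakha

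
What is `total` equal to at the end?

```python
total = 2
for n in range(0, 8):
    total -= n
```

-26

n=0: total = 2-0 = 2
n=1: total = 2-1 = 1
n=2: total = 1-2 = -1
n=3: total = (-1)-3 = -4
n=4: total = (-4)-4 = -8
n=5: total = (-8)-5 = -13
n=6: total = (-13)-6 = -19
n=7: total = (-19)-7 = -26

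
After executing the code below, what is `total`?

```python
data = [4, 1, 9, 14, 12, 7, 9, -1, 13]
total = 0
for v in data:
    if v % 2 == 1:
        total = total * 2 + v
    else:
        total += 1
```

375

v=4: not odd, total = 0+1 = 1
v=1: odd, total = 1*2+1 = 3
v=9: odd, total = 3*2+9 = 15
v=14: not odd, total = 15+1 = 16
v=12: not odd, total = 16+1 = 17
v=7: odd, total = 17*2+7 = 41
v=9: odd, total = 41*2+9 = 91
v=-1: odd, total = 91*2+(-1) = 181
v=13: odd, total = 181*2+13 = 375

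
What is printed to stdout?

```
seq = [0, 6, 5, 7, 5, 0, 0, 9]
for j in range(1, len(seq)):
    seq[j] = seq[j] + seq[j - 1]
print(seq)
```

j=1: seq[1] = 6+0 = 6 → [0, 6, 5, 7, 5, 0, 0, 9]
j=2: seq[2] = 5+6 = 11 → [0, 6, 11, 7, 5, 0, 0, 9]
j=3: seq[3] = 7+11 = 18 → [0, 6, 11, 18, 5, 0, 0, 9]
j=4: seq[4] = 5+18 = 23 → [0, 6, 11, 18, 23, 0, 0, 9]
j=5: seq[5] = 0+23 = 23 → [0, 6, 11, 18, 23, 23, 0, 9]
j=6: seq[6] = 0+23 = 23 → [0, 6, 11, 18, 23, 23, 23, 9]
j=7: seq[7] = 9+23 = 32 → [0, 6, 11, 18, 23, 23, 23, 32]

[0, 6, 11, 18, 23, 23, 23, 32]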